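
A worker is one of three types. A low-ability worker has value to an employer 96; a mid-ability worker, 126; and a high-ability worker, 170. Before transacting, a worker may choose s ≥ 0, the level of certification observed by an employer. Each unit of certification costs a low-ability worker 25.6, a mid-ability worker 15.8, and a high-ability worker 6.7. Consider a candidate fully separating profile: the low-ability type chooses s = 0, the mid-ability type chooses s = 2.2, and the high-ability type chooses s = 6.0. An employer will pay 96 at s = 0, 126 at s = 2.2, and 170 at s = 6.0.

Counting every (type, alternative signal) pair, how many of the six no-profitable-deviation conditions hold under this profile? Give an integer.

5

Mid-ability (own payoff 126 − 15.8×2.2 = 91.24): to s=0 gives 96 → profitable ✗; to s=6.0 gives 170 − 15.8×6.0 = 75.2 → no gain ✓.
Low-ability (own payoff 96): to s=2.2 gives 126 − 25.6×2.2 = 69.68 → no gain ✓; to s=6.0 gives 170 − 25.6×6.0 = 16.4 → no gain ✓.
High-ability (own payoff 170 − 6.7×6.0 = 129.8): to s=0 gives 96 → no gain ✓; to s=2.2 gives 126 − 6.7×2.2 = 111.26 → no gain ✓.
5 of the 6 constraints hold; not an equilibrium.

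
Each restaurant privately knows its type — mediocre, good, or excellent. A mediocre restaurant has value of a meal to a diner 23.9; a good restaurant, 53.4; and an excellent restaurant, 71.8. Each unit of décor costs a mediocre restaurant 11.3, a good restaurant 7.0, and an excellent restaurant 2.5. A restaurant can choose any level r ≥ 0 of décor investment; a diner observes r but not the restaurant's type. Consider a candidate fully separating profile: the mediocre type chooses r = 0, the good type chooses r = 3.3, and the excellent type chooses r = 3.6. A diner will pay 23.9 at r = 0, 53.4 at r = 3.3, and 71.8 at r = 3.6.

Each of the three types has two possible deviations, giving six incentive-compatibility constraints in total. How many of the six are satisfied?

4

Excellent (own payoff 71.8 − 2.5×3.6 = 62.8): to r=0 gives 23.9 → no gain ✓; to r=3.3 gives 53.4 − 2.5×3.3 = 45.15 → no gain ✓.
Good (own payoff 53.4 − 7.0×3.3 = 30.3): to r=0 gives 23.9 → no gain ✓; to r=3.6 gives 71.8 − 7.0×3.6 = 46.6 → profitable ✗.
Mediocre (own payoff 23.9): to r=3.3 gives 53.4 − 11.3×3.3 = 16.11 → no gain ✓; to r=3.6 gives 71.8 − 11.3×3.6 = 31.12 → profitable ✗.
4 of the 6 constraints hold; not an equilibrium.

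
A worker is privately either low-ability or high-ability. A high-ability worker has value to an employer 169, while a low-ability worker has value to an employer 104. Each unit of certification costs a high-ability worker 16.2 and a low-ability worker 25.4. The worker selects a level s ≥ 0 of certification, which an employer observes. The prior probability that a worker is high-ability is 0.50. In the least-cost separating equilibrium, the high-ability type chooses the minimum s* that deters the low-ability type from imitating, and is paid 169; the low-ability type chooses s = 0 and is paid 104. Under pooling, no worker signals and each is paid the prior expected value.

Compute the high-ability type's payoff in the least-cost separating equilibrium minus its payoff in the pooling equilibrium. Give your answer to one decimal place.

Least-cost separating signal: s* solves 104 = 169 − 25.4·s*, so s* = (169 − 104)/25.4 ≈ 2.5591.
High-ability type's separating payoff: 169 − 16.2 × s* = 169 − 16.2 × (169 − 104)/25.4 = 169 − 1053/25.4 ≈ 127.543.
Pooling payoff: 0.50 × 169 + 0.50 × 104 = 136.5.
Difference: 127.543 − 136.5 = -8.957, i.e. -9.0 to one decimal place.
The high-ability type would prefer the pooling outcome.

-9.0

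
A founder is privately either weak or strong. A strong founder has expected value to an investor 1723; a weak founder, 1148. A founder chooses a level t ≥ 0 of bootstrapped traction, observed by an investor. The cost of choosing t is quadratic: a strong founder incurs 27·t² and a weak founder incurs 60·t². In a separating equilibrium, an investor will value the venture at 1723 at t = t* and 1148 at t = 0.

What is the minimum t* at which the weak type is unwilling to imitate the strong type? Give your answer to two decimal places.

3.10

The weak type at t = 0 receives 1148; imitating at t* yields 1723 − 60·t*².
Indifference: 1148 = 1723 − 60·t*², so t*² = (1723 − 1148) / 60 ≈ 9.5833.
t* = √9.5833 ≈ 3.10.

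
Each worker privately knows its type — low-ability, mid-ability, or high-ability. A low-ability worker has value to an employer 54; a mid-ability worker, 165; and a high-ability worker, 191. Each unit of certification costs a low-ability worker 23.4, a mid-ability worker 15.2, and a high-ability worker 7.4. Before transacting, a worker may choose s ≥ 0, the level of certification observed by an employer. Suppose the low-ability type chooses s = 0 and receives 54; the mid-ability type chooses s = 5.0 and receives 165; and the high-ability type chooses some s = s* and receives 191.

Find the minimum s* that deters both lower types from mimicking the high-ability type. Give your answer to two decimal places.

6.71

Mid-ability type (on-path payoff 165 − 15.2×5.0 = 89) won't mimic when 89 ≥ 191 − 15.2·s*, i.e. s* ≥ 6.71.
Low-ability type (on-path payoff 54) won't mimic when 54 ≥ 191 − 23.4·s*, i.e. s* ≥ 5.85.
Both must hold, so s* = max(5.85, 6.71) = 6.71. The mid-ability type's constraint binds.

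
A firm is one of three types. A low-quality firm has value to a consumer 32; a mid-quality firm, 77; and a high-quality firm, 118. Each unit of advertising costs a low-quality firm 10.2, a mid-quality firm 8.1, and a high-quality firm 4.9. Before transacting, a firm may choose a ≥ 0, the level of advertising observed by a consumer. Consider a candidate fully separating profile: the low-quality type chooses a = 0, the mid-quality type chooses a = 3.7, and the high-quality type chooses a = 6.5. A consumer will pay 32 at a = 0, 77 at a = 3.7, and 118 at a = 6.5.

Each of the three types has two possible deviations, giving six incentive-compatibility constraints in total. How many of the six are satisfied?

3

Low-quality (own payoff 32): to a=3.7 gives 77 − 10.2×3.7 = 39.26 → profitable ✗; to a=6.5 gives 118 − 10.2×6.5 = 51.7 → profitable ✗.
Mid-quality (own payoff 77 − 8.1×3.7 = 47.03): to a=0 gives 32 → no gain ✓; to a=6.5 gives 118 − 8.1×6.5 = 65.35 → profitable ✗.
High-quality (own payoff 118 − 4.9×6.5 = 86.15): to a=0 gives 32 → no gain ✓; to a=3.7 gives 77 − 4.9×3.7 = 58.87 → no gain ✓.
3 of the 6 constraints hold; not an equilibrium.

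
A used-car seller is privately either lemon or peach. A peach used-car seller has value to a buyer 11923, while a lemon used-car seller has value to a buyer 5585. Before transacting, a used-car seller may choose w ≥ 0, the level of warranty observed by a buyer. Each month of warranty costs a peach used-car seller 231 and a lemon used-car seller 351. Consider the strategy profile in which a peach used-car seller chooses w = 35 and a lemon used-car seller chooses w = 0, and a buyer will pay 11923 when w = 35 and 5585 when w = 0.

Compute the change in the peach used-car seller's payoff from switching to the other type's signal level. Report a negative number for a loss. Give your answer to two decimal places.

Playing w = 35 the peach used-car seller receives 11923 − 231 × 35 = 3838.
Deviating to w = 0 yields 5585 instead.
Gain from deviating: 5585 − 3838 = 1747.00.
The gain is positive, so the peach type's incentive-compatibility constraint is violated — this profile is not a separating equilibrium.

1747.00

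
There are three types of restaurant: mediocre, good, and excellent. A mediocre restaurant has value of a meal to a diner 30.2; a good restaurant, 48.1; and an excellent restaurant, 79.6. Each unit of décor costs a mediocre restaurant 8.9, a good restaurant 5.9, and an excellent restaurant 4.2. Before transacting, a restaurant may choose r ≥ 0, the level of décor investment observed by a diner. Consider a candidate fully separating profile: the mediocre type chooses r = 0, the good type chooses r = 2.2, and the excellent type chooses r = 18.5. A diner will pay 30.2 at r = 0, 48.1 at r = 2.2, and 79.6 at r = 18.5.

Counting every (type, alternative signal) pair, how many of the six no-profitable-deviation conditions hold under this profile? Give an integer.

Mediocre (own payoff 30.2): to r=2.2 gives 48.1 − 8.9×2.2 = 28.52 → no gain ✓; to r=18.5 gives 79.6 − 8.9×18.5 = -85.05 → no gain ✓.
Good (own payoff 48.1 − 5.9×2.2 = 35.12): to r=0 gives 30.2 → no gain ✓; to r=18.5 gives 79.6 − 5.9×18.5 = -29.55 → no gain ✓.
Excellent (own payoff 79.6 − 4.2×18.5 = 1.9): to r=0 gives 30.2 → profitable ✗; to r=2.2 gives 48.1 − 4.2×2.2 = 38.86 → profitable ✗.
4 of the 6 constraints hold; not an equilibrium.

4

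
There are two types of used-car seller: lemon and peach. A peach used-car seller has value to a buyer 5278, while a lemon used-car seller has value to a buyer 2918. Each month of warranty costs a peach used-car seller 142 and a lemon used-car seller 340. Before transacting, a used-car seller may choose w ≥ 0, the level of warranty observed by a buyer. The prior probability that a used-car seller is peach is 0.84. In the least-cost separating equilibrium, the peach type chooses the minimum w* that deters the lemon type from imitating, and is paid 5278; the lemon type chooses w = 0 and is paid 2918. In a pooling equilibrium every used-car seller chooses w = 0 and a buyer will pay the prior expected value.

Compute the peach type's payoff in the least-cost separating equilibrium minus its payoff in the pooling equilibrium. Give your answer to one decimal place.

Least-cost separating signal: w* solves 2918 = 5278 − 340·w*, so w* = (5278 − 2918)/340 ≈ 6.9412.
Peach type's separating payoff: 5278 − 142 × w* = 5278 − 142 × (5278 − 2918)/340 = 5278 − 335120/340 ≈ 4292.353.
Pooling payoff: 0.84 × 5278 + 0.16 × 2918 = 4900.4.
Difference: 4292.353 − 4900.4 = -608.047, i.e. -608.0 to one decimal place.
The peach type would prefer the pooling outcome.

-608.0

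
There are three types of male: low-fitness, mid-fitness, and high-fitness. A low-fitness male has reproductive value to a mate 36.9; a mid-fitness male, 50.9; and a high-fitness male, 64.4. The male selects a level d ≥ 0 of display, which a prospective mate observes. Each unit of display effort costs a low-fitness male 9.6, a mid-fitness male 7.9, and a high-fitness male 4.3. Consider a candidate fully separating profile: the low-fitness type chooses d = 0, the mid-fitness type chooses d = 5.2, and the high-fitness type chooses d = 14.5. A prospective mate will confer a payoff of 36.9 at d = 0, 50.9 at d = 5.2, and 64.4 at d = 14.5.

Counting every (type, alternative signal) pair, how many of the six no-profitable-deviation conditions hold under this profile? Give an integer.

3

Mid-fitness (own payoff 50.9 − 7.9×5.2 = 9.82): to d=0 gives 36.9 → profitable ✗; to d=14.5 gives 64.4 − 7.9×14.5 = -50.15 → no gain ✓.
High-fitness (own payoff 64.4 − 4.3×14.5 = 2.05): to d=0 gives 36.9 → profitable ✗; to d=5.2 gives 50.9 − 4.3×5.2 = 28.54 → profitable ✗.
Low-fitness (own payoff 36.9): to d=5.2 gives 50.9 − 9.6×5.2 = 0.98 → no gain ✓; to d=14.5 gives 64.4 − 9.6×14.5 = -74.8 → no gain ✓.
3 of the 6 constraints hold; not an equilibrium.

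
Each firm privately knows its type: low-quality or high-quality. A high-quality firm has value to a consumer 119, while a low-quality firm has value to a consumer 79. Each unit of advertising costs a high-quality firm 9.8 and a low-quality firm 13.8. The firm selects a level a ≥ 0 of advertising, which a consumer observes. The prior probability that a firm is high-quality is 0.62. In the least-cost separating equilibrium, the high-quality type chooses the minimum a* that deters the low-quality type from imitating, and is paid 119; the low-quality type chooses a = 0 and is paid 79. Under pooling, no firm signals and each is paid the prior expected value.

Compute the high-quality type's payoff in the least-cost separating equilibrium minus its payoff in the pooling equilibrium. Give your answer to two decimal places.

Least-cost separating signal: a* solves 79 = 119 − 13.8·a*, so a* = (119 − 79)/13.8 ≈ 2.8986.
High-quality type's separating payoff: 119 − 9.8 × a* = 119 − 9.8 × (119 − 79)/13.8 = 119 − 392/13.8 ≈ 90.5942.
Pooling payoff: 0.62 × 119 + 0.38 × 79 = 103.8.
Difference: 90.5942 − 103.8 = -13.2058, i.e. -13.21 to two decimal places.
The high-quality type would prefer the pooling outcome.

-13.21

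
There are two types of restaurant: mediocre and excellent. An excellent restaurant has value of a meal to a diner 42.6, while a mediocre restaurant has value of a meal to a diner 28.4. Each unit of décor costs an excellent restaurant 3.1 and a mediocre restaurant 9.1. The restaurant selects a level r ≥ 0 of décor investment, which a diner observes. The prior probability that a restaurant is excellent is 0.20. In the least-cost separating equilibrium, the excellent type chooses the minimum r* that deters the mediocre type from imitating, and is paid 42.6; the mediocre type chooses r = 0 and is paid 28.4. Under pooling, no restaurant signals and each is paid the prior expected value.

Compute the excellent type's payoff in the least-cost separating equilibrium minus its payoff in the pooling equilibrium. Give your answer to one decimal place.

6.5

Least-cost separating signal: r* solves 28.4 = 42.6 − 9.1·r*, so r* = (42.6 − 28.4)/9.1 ≈ 1.5604.
Excellent type's separating payoff: 42.6 − 3.1 × r* = 42.6 − 3.1 × (42.6 − 28.4)/9.1 = 42.6 − 44.02/9.1 ≈ 37.763.
Pooling payoff: 0.20 × 42.6 + 0.80 × 28.4 = 31.24.
Difference: 37.763 − 31.24 = 6.523, i.e. 6.5 to one decimal place.
The excellent type prefers to separate.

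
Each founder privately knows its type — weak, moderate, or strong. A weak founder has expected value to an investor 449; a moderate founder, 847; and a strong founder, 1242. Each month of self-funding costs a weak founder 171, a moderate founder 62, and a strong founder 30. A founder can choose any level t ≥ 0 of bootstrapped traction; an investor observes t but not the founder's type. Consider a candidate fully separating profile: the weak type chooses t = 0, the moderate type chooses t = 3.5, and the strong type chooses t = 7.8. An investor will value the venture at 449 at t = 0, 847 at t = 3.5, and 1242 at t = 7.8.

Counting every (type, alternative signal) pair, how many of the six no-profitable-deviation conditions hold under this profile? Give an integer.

5

Weak (own payoff 449): to t=3.5 gives 847 − 171×3.5 = 248.5 → no gain ✓; to t=7.8 gives 1242 − 171×7.8 = -91.8 → no gain ✓.
Moderate (own payoff 847 − 62×3.5 = 630): to t=0 gives 449 → no gain ✓; to t=7.8 gives 1242 − 62×7.8 = 758.4 → profitable ✗.
Strong (own payoff 1242 − 30×7.8 = 1008): to t=0 gives 449 → no gain ✓; to t=3.5 gives 847 − 30×3.5 = 742 → no gain ✓.
5 of the 6 constraints hold; not an equilibrium.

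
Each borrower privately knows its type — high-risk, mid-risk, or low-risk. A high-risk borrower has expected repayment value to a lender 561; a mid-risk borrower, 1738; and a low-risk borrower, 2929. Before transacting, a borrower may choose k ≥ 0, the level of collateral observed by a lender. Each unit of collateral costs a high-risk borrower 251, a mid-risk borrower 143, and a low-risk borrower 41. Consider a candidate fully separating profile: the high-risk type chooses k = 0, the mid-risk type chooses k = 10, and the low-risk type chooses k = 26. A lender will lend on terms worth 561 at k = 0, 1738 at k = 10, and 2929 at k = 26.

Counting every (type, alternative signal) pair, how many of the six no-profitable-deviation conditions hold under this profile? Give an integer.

Mid-risk (own payoff 1738 − 143×10 = 308): to k=0 gives 561 → profitable ✗; to k=26 gives 2929 − 143×26 = -789 → no gain ✓.
High-risk (own payoff 561): to k=10 gives 1738 − 251×10 = -772 → no gain ✓; to k=26 gives 2929 − 251×26 = -3597 → no gain ✓.
Low-risk (own payoff 2929 − 41×26 = 1863): to k=0 gives 561 → no gain ✓; to k=10 gives 1738 − 41×10 = 1328 → no gain ✓.
5 of the 6 constraints hold; not an equilibrium.

5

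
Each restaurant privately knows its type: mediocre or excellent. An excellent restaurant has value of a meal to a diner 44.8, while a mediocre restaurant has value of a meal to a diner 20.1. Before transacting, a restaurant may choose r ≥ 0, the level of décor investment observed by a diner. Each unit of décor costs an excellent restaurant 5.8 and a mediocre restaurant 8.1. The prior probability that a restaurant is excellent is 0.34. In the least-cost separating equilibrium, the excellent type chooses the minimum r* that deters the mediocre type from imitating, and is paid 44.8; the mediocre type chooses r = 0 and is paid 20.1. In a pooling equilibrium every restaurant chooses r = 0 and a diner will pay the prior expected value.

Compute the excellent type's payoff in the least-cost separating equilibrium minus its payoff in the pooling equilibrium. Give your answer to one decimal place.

-1.4

Least-cost separating signal: r* solves 20.1 = 44.8 − 8.1·r*, so r* = (44.8 − 20.1)/8.1 ≈ 3.0494.
Excellent type's separating payoff: 44.8 − 5.8 × r* = 44.8 − 5.8 × (44.8 − 20.1)/8.1 = 44.8 − 143.26/8.1 ≈ 27.114.
Pooling payoff: 0.34 × 44.8 + 0.66 × 20.1 = 28.498.
Difference: 27.114 − 28.498 = -1.384, i.e. -1.4 to one decimal place.
The excellent type would prefer the pooling outcome.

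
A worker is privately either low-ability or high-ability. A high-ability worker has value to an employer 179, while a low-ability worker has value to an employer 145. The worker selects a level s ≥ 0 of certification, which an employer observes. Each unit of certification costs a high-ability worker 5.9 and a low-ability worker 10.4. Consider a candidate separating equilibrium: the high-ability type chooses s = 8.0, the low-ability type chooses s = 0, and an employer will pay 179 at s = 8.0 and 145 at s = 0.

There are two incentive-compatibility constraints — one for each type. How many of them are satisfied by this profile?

1

Low-ability type: stay at 0 → 145; mimic → 179 − 10.4 × 8.0 = 95.8. IC holds (145 ≥ 95.8).
High-ability type: signal → 179 − 5.9 × 8.0 = 131.8; deviate to 0 → 145. IC fails (131.8 < 145).
1 of 2 constraints hold, so this profile is not an equilibrium.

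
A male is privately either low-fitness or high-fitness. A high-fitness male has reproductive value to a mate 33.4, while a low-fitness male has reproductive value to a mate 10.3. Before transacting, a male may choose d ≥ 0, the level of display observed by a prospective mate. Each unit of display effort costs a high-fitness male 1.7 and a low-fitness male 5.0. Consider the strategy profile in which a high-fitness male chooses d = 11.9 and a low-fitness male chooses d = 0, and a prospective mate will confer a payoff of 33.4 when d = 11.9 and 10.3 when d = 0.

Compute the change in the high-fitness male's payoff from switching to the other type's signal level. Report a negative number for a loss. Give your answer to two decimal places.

Playing d = 11.9 the high-fitness male receives 33.4 − 1.7 × 11.9 = 13.17.
Deviating to d = 0 yields 10.3 instead.
Gain from deviating: 10.3 − 13.17 = -2.87.
The gain is negative, so the high-fitness type's incentive-compatibility constraint is satisfied.

-2.87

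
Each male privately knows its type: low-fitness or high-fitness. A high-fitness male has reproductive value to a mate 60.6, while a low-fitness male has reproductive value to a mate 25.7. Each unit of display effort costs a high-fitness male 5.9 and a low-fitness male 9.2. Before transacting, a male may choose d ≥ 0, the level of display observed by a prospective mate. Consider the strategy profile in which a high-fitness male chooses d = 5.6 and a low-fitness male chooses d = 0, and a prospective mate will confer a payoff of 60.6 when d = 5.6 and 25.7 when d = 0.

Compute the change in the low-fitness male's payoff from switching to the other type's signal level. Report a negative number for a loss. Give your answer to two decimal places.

Playing d = 0 the low-fitness male receives 25.7.
Deviating to d = 5.6 brings payment 60.6 at cost 9.2 × 5.6 = 51.52, netting 9.08.
Gain from deviating: 9.08 − 25.7 = -16.62.
The gain is negative, so the low-fitness type's incentive-compatibility constraint is satisfied.

-16.62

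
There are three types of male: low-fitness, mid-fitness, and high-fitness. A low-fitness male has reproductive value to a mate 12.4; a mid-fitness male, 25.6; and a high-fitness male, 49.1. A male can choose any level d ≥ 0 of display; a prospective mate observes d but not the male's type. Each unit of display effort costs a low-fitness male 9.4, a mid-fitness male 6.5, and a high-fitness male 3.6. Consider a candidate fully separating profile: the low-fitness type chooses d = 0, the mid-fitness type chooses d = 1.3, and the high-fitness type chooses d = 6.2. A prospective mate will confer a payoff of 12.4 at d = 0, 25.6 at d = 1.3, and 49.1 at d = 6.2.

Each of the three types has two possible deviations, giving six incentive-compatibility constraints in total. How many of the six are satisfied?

5

Mid-fitness (own payoff 25.6 − 6.5×1.3 = 17.15): to d=0 gives 12.4 → no gain ✓; to d=6.2 gives 49.1 − 6.5×6.2 = 8.8 → no gain ✓.
High-fitness (own payoff 49.1 − 3.6×6.2 = 26.78): to d=0 gives 12.4 → no gain ✓; to d=1.3 gives 25.6 − 3.6×1.3 = 20.92 → no gain ✓.
Low-fitness (own payoff 12.4): to d=1.3 gives 25.6 − 9.4×1.3 = 13.38 → profitable ✗; to d=6.2 gives 49.1 − 9.4×6.2 = -9.18 → no gain ✓.
5 of the 6 constraints hold; not an equilibrium.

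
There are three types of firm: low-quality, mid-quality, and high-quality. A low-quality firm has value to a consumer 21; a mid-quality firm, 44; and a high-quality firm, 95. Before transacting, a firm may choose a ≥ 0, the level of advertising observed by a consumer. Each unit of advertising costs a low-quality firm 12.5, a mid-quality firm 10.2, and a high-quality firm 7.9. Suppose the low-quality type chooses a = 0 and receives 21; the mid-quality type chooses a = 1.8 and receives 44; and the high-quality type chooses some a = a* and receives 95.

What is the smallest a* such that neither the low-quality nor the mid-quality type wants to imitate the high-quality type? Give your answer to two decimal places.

Low-quality type (on-path payoff 21) won't mimic when 21 ≥ 95 − 12.5·a*, i.e. a* ≥ 5.92.
Mid-quality type (on-path payoff 44 − 10.2×1.8 = 25.64) won't mimic when 25.64 ≥ 95 − 10.2·a*, i.e. a* ≥ 6.80.
Both must hold, so a* = max(5.92, 6.80) = 6.80. The mid-quality type's constraint binds.

6.80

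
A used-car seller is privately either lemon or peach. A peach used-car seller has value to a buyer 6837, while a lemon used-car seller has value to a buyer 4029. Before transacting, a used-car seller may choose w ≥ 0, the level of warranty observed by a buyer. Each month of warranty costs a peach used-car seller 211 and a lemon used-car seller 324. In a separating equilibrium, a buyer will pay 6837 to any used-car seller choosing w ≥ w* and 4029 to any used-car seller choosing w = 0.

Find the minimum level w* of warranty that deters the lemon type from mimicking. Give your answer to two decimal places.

8.67

A lemon used-car seller choosing w = 0 receives 4029.
Imitating at w* instead would pay 6837 at cost 324·w*, netting 6837 − 324·w*.
Indifference: 4029 = 6837 − 324·w*, so w* = (6837 − 4029) / 324 ≈ 8.67.
At w* the lemon type's incentive constraint just binds; the peach type strictly prefers w* since its per-unit cost is lower.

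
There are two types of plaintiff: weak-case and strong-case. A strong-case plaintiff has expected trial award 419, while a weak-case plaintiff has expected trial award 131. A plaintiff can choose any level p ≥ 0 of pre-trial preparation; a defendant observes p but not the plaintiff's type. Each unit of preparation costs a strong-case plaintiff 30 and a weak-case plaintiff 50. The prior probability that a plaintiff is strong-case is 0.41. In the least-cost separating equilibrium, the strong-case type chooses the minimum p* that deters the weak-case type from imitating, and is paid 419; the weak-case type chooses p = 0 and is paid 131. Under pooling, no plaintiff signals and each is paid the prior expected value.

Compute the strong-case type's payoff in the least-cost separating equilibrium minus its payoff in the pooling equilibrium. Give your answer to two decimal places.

-2.88

Least-cost separating signal: p* solves 131 = 419 − 50·p*, so p* = (419 − 131)/50 = 5.76.
Strong-case type's separating payoff: 419 − 30 × p* = 419 − 30 × (419 − 131)/50 = 419 − 8640/50 = 246.2.
Pooling payoff: 0.41 × 419 + 0.59 × 131 = 249.08.
Difference: 246.2 − 249.08 = -2.88.
The strong-case type would prefer the pooling outcome.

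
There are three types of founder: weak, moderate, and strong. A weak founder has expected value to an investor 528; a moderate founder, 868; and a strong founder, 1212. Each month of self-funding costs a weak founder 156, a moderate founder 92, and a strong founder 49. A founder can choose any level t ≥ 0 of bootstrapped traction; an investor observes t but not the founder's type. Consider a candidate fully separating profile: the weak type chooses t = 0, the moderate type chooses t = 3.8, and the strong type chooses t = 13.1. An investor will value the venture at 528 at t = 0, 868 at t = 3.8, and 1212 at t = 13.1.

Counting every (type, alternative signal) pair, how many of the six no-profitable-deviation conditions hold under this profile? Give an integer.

4

Moderate (own payoff 868 − 92×3.8 = 518.4): to t=0 gives 528 → profitable ✗; to t=13.1 gives 1212 − 92×13.1 = 6.8 → no gain ✓.
Weak (own payoff 528): to t=3.8 gives 868 − 156×3.8 = 275.2 → no gain ✓; to t=13.1 gives 1212 − 156×13.1 = -831.6 → no gain ✓.
Strong (own payoff 1212 − 49×13.1 = 570.1): to t=0 gives 528 → no gain ✓; to t=3.8 gives 868 − 49×3.8 = 681.8 → profitable ✗.
4 of the 6 constraints hold; not an equilibrium.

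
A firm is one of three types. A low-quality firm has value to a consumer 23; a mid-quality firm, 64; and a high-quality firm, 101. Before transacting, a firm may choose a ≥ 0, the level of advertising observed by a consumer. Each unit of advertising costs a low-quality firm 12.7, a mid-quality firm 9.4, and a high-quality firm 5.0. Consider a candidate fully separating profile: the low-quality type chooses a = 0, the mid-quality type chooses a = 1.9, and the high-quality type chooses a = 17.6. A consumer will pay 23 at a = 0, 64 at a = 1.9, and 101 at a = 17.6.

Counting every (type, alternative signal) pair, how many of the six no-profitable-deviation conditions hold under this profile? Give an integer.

High-quality (own payoff 101 − 5.0×17.6 = 13): to a=0 gives 23 → profitable ✗; to a=1.9 gives 64 − 5.0×1.9 = 54.5 → profitable ✗.
Low-quality (own payoff 23): to a=1.9 gives 64 − 12.7×1.9 = 39.87 → profitable ✗; to a=17.6 gives 101 − 12.7×17.6 = -122.52 → no gain ✓.
Mid-quality (own payoff 64 − 9.4×1.9 = 46.14): to a=0 gives 23 → no gain ✓; to a=17.6 gives 101 − 9.4×17.6 = -64.44 → no gain ✓.
3 of the 6 constraints hold; not an equilibrium.

3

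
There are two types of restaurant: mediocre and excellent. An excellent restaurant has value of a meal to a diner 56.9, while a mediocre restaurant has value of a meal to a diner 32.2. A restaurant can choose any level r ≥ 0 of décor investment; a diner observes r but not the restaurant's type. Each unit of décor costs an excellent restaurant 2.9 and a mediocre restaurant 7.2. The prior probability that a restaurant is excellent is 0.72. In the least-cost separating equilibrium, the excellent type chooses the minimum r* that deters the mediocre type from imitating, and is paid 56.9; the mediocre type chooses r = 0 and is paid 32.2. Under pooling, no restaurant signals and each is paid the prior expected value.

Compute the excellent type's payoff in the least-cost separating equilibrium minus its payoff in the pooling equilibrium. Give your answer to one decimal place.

-3.0

Least-cost separating signal: r* solves 32.2 = 56.9 − 7.2·r*, so r* = (56.9 − 32.2)/7.2 ≈ 3.4306.
Excellent type's separating payoff: 56.9 − 2.9 × r* = 56.9 − 2.9 × (56.9 − 32.2)/7.2 = 56.9 − 71.63/7.2 ≈ 46.951.
Pooling payoff: 0.72 × 56.9 + 0.28 × 32.2 = 49.984.
Difference: 46.951 − 49.984 = -3.033, i.e. -3.0 to one decimal place.
The excellent type would prefer the pooling outcome.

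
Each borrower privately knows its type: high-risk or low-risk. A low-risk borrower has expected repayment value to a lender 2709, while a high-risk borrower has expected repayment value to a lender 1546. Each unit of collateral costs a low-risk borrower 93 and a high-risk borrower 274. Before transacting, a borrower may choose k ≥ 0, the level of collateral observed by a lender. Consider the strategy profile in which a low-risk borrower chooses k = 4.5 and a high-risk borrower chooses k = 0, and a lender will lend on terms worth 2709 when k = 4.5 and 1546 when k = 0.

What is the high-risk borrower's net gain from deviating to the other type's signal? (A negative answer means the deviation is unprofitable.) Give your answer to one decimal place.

-70.0

Playing k = 0 the high-risk borrower receives 1546.
Deviating to k = 4.5 brings payment 2709 at cost 274 × 4.5 = 1233, netting 1476.
Gain from deviating: 1476 − 1546 = -70.0.
The gain is negative, so the high-risk type's incentive-compatibility constraint is satisfied.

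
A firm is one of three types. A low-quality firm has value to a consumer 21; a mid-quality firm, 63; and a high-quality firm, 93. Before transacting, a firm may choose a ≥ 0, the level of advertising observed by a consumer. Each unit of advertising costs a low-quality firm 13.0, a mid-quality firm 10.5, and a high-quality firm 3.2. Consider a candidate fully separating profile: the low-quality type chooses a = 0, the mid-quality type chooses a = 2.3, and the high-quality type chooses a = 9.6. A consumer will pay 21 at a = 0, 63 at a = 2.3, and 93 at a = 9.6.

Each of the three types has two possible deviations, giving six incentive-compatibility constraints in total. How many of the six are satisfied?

High-quality (own payoff 93 − 3.2×9.6 = 62.28): to a=0 gives 21 → no gain ✓; to a=2.3 gives 63 − 3.2×2.3 = 55.64 → no gain ✓.
Low-quality (own payoff 21): to a=2.3 gives 63 − 13.0×2.3 = 33.1 → profitable ✗; to a=9.6 gives 93 − 13.0×9.6 = -31.8 → no gain ✓.
Mid-quality (own payoff 63 − 10.5×2.3 = 38.85): to a=0 gives 21 → no gain ✓; to a=9.6 gives 93 − 10.5×9.6 = -7.8 → no gain ✓.
5 of the 6 constraints hold; not an equilibrium.

5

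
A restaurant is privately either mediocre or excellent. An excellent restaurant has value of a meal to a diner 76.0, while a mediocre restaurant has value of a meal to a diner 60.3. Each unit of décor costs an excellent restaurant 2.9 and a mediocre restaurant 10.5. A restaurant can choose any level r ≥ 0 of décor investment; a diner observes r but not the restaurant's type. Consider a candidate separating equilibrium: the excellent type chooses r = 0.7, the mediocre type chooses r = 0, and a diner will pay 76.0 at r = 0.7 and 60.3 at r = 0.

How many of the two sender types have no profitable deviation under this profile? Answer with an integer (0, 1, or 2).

Excellent type: signal → 76.0 − 2.9 × 0.7 = 73.97; deviate to 0 → 60.3. IC holds (73.97 ≥ 60.3).
Mediocre type: stay at 0 → 60.3; mimic → 76.0 − 10.5 × 0.7 = 68.65. IC fails (60.3 < 68.65).
1 of 2 constraints hold, so this profile is not an equilibrium.

1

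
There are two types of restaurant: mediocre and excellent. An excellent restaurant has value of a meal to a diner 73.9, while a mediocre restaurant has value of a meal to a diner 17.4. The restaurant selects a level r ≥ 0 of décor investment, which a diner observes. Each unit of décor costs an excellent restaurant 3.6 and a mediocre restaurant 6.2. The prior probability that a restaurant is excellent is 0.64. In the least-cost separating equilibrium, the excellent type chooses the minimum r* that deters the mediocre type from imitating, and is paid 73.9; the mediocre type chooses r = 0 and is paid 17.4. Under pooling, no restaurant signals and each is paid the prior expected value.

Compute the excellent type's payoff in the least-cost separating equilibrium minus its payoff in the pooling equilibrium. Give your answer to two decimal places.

-12.47

Least-cost separating signal: r* solves 17.4 = 73.9 − 6.2·r*, so r* = (73.9 − 17.4)/6.2 ≈ 9.1129.
Excellent type's separating payoff: 73.9 − 3.6 × r* = 73.9 − 3.6 × (73.9 − 17.4)/6.2 = 73.9 − 203.4/6.2 ≈ 41.0935.
Pooling payoff: 0.64 × 73.9 + 0.36 × 17.4 = 53.56.
Difference: 41.0935 − 53.56 = -12.4665, i.e. -12.47 to two decimal places.
The excellent type would prefer the pooling outcome.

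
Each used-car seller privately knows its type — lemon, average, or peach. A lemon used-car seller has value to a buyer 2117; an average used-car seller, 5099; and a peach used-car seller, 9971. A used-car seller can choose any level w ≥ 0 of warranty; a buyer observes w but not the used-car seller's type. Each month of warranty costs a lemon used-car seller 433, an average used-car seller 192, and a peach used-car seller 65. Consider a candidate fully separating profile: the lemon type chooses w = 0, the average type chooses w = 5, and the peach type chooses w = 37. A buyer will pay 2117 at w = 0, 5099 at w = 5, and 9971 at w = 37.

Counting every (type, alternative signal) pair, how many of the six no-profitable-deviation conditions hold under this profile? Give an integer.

5

Peach (own payoff 9971 − 65×37 = 7566): to w=0 gives 2117 → no gain ✓; to w=5 gives 5099 − 65×5 = 4774 → no gain ✓.
Average (own payoff 5099 − 192×5 = 4139): to w=0 gives 2117 → no gain ✓; to w=37 gives 9971 − 192×37 = 2867 → no gain ✓.
Lemon (own payoff 2117): to w=5 gives 5099 − 433×5 = 2934 → profitable ✗; to w=37 gives 9971 − 433×37 = -6050 → no gain ✓.
5 of the 6 constraints hold; not an equilibrium.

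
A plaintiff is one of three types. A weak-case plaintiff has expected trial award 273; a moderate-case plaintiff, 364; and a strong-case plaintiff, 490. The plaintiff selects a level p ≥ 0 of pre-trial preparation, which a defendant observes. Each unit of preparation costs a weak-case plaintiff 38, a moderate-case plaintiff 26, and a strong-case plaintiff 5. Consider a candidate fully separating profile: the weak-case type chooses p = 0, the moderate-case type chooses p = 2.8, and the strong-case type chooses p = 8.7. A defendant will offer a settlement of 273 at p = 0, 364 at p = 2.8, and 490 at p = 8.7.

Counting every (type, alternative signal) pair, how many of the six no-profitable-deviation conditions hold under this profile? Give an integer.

6

Strong-case (own payoff 490 − 5×8.7 = 446.5): to p=0 gives 273 → no gain ✓; to p=2.8 gives 364 − 5×2.8 = 350 → no gain ✓.
Moderate-case (own payoff 364 − 26×2.8 = 291.2): to p=0 gives 273 → no gain ✓; to p=8.7 gives 490 − 26×8.7 = 263.8 → no gain ✓.
Weak-case (own payoff 273): to p=2.8 gives 364 − 38×2.8 = 257.6 → no gain ✓; to p=8.7 gives 490 − 38×8.7 = 159.4 → no gain ✓.
6 of the 6 constraints hold; this profile is a separating equilibrium.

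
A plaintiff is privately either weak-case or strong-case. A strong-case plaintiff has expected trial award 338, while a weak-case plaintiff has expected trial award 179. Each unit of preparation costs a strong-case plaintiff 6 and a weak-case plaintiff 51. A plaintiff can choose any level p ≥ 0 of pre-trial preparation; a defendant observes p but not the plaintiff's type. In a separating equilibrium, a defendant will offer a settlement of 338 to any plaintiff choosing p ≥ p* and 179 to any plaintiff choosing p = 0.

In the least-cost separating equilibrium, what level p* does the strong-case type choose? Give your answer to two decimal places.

3.12

A weak-case plaintiff choosing p = 0 receives 179.
Imitating at p* instead would pay 338 at cost 51·p*, netting 338 − 51·p*.
Indifference: 179 = 338 − 51·p*, so p* = (338 − 179) / 51 ≈ 3.12.
At p* the weak-case type's incentive constraint just binds; the strong-case type strictly prefers p* since its per-unit cost is lower.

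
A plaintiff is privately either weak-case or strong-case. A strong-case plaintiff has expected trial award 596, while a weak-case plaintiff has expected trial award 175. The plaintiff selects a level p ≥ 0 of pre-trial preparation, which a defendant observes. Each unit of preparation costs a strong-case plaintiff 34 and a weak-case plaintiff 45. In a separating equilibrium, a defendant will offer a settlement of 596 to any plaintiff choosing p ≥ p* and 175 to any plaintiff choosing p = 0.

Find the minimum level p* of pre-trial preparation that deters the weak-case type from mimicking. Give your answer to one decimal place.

9.4

A weak-case plaintiff choosing p = 0 receives 175.
Imitating at p* instead would pay 596 at cost 45·p*, netting 596 − 45·p*.
Indifference: 175 = 596 − 45·p*, so p* = (596 − 175) / 45 ≈ 9.4.
At p* the weak-case type's incentive constraint just binds; the strong-case type strictly prefers p* since its per-unit cost is lower.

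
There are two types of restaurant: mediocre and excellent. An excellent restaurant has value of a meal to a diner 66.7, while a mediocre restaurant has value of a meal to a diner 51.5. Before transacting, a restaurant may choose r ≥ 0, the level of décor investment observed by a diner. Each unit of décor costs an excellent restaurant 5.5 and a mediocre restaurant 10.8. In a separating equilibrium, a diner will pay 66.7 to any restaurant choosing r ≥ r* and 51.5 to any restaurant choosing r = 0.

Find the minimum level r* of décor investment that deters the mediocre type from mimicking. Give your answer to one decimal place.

A mediocre restaurant choosing r = 0 receives 51.5.
Imitating at r* instead would pay 66.7 at cost 10.8·r*, netting 66.7 − 10.8·r*.
Indifference: 51.5 = 66.7 − 10.8·r*, so r* = (66.7 − 51.5) / 10.8 ≈ 1.4.
At r* the mediocre type's incentive constraint just binds; the excellent type strictly prefers r* since its per-unit cost is lower.

1.4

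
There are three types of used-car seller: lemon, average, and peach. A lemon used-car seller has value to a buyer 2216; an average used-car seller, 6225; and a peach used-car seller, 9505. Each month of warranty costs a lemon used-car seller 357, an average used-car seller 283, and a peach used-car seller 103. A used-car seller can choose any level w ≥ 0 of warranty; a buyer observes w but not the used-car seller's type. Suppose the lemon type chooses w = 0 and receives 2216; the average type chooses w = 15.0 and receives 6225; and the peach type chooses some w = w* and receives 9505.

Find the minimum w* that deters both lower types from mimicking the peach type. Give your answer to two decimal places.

26.59

Lemon type (on-path payoff 2216) won't mimic when 2216 ≥ 9505 − 357·w*, i.e. w* ≥ 20.42.
Average type (on-path payoff 6225 − 283×15.0 = 1980) won't mimic when 1980 ≥ 9505 − 283·w*, i.e. w* ≥ 26.59.
Both must hold, so w* = max(20.42, 26.59) = 26.59. The average type's constraint binds.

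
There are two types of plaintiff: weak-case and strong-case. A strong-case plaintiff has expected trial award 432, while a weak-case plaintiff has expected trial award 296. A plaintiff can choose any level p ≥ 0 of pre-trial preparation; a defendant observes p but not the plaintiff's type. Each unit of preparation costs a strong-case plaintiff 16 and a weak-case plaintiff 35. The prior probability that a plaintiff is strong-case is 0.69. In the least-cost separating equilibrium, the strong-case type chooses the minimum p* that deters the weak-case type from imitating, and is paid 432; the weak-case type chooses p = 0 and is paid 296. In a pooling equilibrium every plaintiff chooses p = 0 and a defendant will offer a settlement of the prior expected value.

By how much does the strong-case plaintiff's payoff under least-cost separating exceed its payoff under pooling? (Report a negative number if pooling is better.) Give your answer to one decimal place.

Least-cost separating signal: p* solves 296 = 432 − 35·p*, so p* = (432 − 296)/35 ≈ 3.8857.
Strong-case type's separating payoff: 432 − 16 × p* = 432 − 16 × (432 − 296)/35 = 432 − 2176/35 ≈ 369.829.
Pooling payoff: 0.69 × 432 + 0.31 × 296 = 389.84.
Difference: 369.829 − 389.84 = -20.011, i.e. -20.0 to one decimal place.
The strong-case type would prefer the pooling outcome.

-20.0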